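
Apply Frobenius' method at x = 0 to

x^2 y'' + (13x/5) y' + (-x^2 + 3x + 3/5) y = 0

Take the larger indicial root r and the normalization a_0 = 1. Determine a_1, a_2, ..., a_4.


Write in Frobenius form y'' + (p(x)/x) y' + (q(x)/x^2) y = 0:
  p(x) = 13/5,  q(x) = -x^2 + 3x + 3/5.
Indicial equation: r(r-1) + (13/5) r + (3/5) = 0 -> roots r_1 = -3/5, r_2 = -1.
Take r = r_1 = -3/5. Let y(x) = x^r sum_{n>=0} a_n x^n with a_0 = 1.
Substitute y = x^r sum a_n x^n and match x^{r+n}. The recurrence is
  D(n) a_n + 3 a_{n-1} - 1 a_{n-2} = 0,  where D(n) = (r+n)(r+n-1) + (13/5)(r+n) + (3/5).
  a_n = [-3 a_{n-1} + 1 a_{n-2}] / D(n).
Since the indicial polynomial factors as (r - r_1)(r - r_2), D(n) = (r_1 + n - r_1)(r_1 + n - r_2) = n(n + 2/5).
Evaluating step by step (a_0 = 1):
  n = 1: D(1) = 1(1 + 2/5) = 7/5; numerator = -3(1) = -3; a_1 = (-3)/(7/5) = -15/7
  n = 2: D(2) = 2(2 + 2/5) = 24/5; numerator = -3(-15/7) + 1(1) = 52/7; a_2 = (52/7)/(24/5) = 65/42
  n = 3: D(3) = 3(3 + 2/5) = 51/5; numerator = -3(65/42) + 1(-15/7) = -95/14; a_3 = (-95/14)/(51/5) = -475/714
  n = 4: D(4) = 4(4 + 2/5) = 88/5; numerator = -3(-475/714) + 1(65/42) = 1265/357; a_4 = (1265/357)/(88/5) = 575/2856

r = -3/5; a_0 = 1; a_1 = -15/7; a_2 = 65/42; a_3 = -475/714; a_4 = 575/2856


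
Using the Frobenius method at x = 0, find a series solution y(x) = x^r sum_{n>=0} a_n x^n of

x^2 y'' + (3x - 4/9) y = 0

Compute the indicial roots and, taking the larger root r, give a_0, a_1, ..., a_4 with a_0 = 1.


Write in Frobenius form y'' + (p(x)/x) y' + (q(x)/x^2) y = 0:
  p(x) = 0,  q(x) = 3x - 4/9.
Indicial equation: r(r-1) + (0) r + (-4/9) = 0 -> roots r_1 = 4/3, r_2 = -1/3.
Take r = r_1 = 4/3. Let y(x) = x^r sum_{n>=0} a_n x^n with a_0 = 1.
Substitute y = x^r sum a_n x^n and match x^{r+n}. The recurrence is
  D(n) a_n + 3 a_{n-1} = 0,  where D(n) = (r+n)(r+n-1) + (0)(r+n) + (-4/9).
  a_n = -3 / D(n) * a_{n-1}.
Since the indicial polynomial factors as (r - r_1)(r - r_2), D(n) = (r_1 + n - r_1)(r_1 + n - r_2) = n(n + 5/3).
Evaluating step by step (a_0 = 1):
  n = 1: D(1) = 1(1 + 5/3) = 8/3; numerator = -3(1) = -3; a_1 = (-3)/(8/3) = -9/8
  n = 2: D(2) = 2(2 + 5/3) = 22/3; numerator = -3(-9/8) = 27/8; a_2 = (27/8)/(22/3) = 81/176
  n = 3: D(3) = 3(3 + 5/3) = 14; numerator = -3(81/176) = -243/176; a_3 = (-243/176)/(14) = -243/2464
  n = 4: D(4) = 4(4 + 5/3) = 68/3; numerator = -3(-243/2464) = 729/2464; a_4 = (729/2464)/(68/3) = 2187/167552

r = 4/3; a_0 = 1; a_1 = -9/8; a_2 = 81/176; a_3 = -243/2464; a_4 = 2187/167552


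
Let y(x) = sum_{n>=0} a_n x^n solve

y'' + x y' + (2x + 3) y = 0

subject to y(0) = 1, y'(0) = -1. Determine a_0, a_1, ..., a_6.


Ansatz: y(x) = sum_{n>=0} a_n x^n, so y'(x) = sum_{n>=1} n a_n x^(n-1) and y''(x) = sum_{n>=2} n(n-1) a_n x^(n-2).
Substitute into P(x) y'' + Q(x) y' + R(x) y = 0 with P(x) = 1, Q(x) = x, R(x) = 2x + 3, and match powers of x.
Initial conditions: a_0 = 1, a_1 = -1.
Setting the coefficient of each power of x to zero and solving order by order (substituting the coefficients already found):
  x^0: 2 a_2 + 3 a_0 = 0  ->  2 a_2 = -3 a_0 = -3  ->  a_2 = -3/2
  x^1: 6 a_3 + 4 a_1 + 2 a_0 = 0  ->  6 a_3 = -4 a_1 - 2 a_0 = 2  ->  a_3 = 1/3
  x^2: 12 a_4 + 5 a_2 + 2 a_1 = 0  ->  12 a_4 = -5 a_2 - 2 a_1 = 19/2  ->  a_4 = 19/24
  x^3: 20 a_5 + 6 a_3 + 2 a_2 = 0  ->  20 a_5 = -6 a_3 - 2 a_2 = 1  ->  a_5 = 1/20
  x^4: 30 a_6 + 7 a_4 + 2 a_3 = 0  ->  30 a_6 = -7 a_4 - 2 a_3 = -149/24  ->  a_6 = -149/720
Truncated series: y(x) = 1 - x - (3/2) x^2 + (1/3) x^3 + (19/24) x^4 + (1/20) x^5 - (149/720) x^6 + O(x^7).

a_0 = 1; a_1 = -1; a_2 = -3/2; a_3 = 1/3; a_4 = 19/24; a_5 = 1/20; a_6 = -149/720


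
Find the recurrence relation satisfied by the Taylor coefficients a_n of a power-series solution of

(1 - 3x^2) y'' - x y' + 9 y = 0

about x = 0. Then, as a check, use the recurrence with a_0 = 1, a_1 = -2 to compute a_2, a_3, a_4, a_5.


Substitute y = sum_n a_n x^n.
(1 - 3 x^2) y'' contributes (n+2)(n+1) a_{n+2} - 3 n(n-1) a_n at x^n.
-x y'(x) contributes -n a_n at x^n.
9 y(x) contributes 9 a_n at x^n.
Matching x^n: (n+2)(n+1) a_{n+2} + (-3 n(n-1) - n + 9) a_n = 0.
Thus a_{n+2} = (3 n(n-1) + n - 9) / ((n+1)(n+2)) * a_n.

Check with a_0 = 1, a_1 = -2 (apply the recurrence for n = 0, 1, 2, 3): a_0 = 1, a_1 = -2, a_2 = -9/2, a_3 = 8/3, a_4 = 3/8, a_5 = 8/5.

a_(n+2) = (3 n(n-1) + n - 9) / ((n+1)(n+2)) * a_n; check: a_0 = 1, a_1 = -2, a_2 = -9/2, a_3 = 8/3, a_4 = 3/8, a_5 = 8/5


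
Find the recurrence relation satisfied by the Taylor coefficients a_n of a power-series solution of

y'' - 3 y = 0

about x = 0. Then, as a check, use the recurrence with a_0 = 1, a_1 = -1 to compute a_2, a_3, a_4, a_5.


Substitute y = sum_n a_n x^n into y'' + (const) y = 0.
y''(x) = sum_{n>=0} (n+2)(n+1) a_{n+2} x^n.
The ODE becomes sum_n [(n+2)(n+1) a_{n+2} - 3 a_n] x^n = 0.
Setting each coefficient to zero gives the recurrence:
  (n+2)(n+1) a_{n+2} - 3 a_n = 0,
  a_{n+2} = 3 / ((n+1)(n+2)) a_n.

Check with a_0 = 1, a_1 = -1 (apply the recurrence for n = 0, 1, 2, 3): a_0 = 1, a_1 = -1, a_2 = 3/2, a_3 = -1/2, a_4 = 3/8, a_5 = -3/40.

a_{n+2} = 3/((n+1)(n+2)) * a_n; check: a_0 = 1, a_1 = -1, a_2 = 3/2, a_3 = -1/2, a_4 = 3/8, a_5 = -3/40


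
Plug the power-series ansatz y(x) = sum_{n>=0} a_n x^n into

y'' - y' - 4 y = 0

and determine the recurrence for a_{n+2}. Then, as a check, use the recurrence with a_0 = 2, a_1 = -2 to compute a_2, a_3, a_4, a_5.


Substitute y = sum_n a_n x^n.
y''(x) has coefficient (n+2)(n+1) a_{n+2} at x^n;
-y'(x) has coefficient -(n+1) a_{n+1} at x^n;
-4 y(x) has coefficient -4 a_n at x^n.
Matching x^n: (n+2)(n+1) a_{n+2} - (n+1) a_{n+1} - 4 a_n = 0.
Thus a_{n+2} = [(n+1) a_{n+1} + 4 a_n] / ((n+1)(n+2)).

Check with a_0 = 2, a_1 = -2 (apply the recurrence for n = 0, 1, 2, 3): a_0 = 2, a_1 = -2, a_2 = 3, a_3 = -1/3, a_4 = 11/12, a_5 = 7/60.

a_(n+2) = [(n+1) a_(n+1) + 4 a_n] / ((n+1)(n+2)); check: a_0 = 2, a_1 = -2, a_2 = 3, a_3 = -1/3, a_4 = 11/12, a_5 = 7/60


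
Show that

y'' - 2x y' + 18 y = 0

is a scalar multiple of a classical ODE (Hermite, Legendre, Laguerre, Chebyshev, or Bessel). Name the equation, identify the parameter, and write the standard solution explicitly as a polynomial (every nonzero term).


The equation is already in a standard form:  y'' - 2x y' + 18 y = 0.
This matches the Hermite equation y'' - 2x y' + 2n y = 0 with 2n = 18, so n = 9; the polynomial solution is H_9(x).
With y = sum_k a_k x^k, matching x^k gives (k+2)(k+1) a_{k+2} = 2(k - n) a_k = 2(k - 9) a_k. The right side vanishes at k = 9, so the series with the parity of 9 terminates at degree 9.
Standard normalization: leading coefficient of H_n is 2^n, so a_9 = 2^9 = 512. Work downward with a_k = (k+1)(k+2) a_{k+2} / (2(k - n)):
  a_7 = (8)(9)(512) / (2(7 - 9)) = 36864/(-4) = -9216
  a_5 = (6)(7)(-9216) / (2(5 - 9)) = -387072/(-8) = 48384
  a_3 = (4)(5)(48384) / (2(3 - 9)) = 967680/(-12) = -80640
  a_1 = (2)(3)(-80640) / (2(1 - 9)) = -483840/(-16) = 30240
Hence H_9(x) = 512 x^9 - 9216 x^7 + 48384 x^5 - 80640 x^3 + 30240 x.

H_9(x); series = 512 x^9 - 9216 x^7 + 48384 x^5 - 80640 x^3 + 30240 x


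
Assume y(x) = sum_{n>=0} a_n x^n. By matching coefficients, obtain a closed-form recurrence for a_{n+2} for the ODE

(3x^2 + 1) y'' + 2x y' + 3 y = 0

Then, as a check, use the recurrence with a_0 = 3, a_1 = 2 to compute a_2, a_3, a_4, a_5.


Substitute y = sum_n a_n x^n.
(1 + 3 x^2) y'' contributes (n+2)(n+1) a_{n+2} + 3 n(n-1) a_n at x^n.
2 x y'(x) contributes 2 n a_n at x^n.
3 y(x) contributes 3 a_n at x^n.
Matching x^n: (n+2)(n+1) a_{n+2} + (3 n(n-1) + 2 n + 3) a_n = 0.
Thus a_{n+2} = (-3 n(n-1) - 2 n - 3) / ((n+1)(n+2)) * a_n.

Check with a_0 = 3, a_1 = 2 (apply the recurrence for n = 0, 1, 2, 3): a_0 = 3, a_1 = 2, a_2 = -9/2, a_3 = -5/3, a_4 = 39/8, a_5 = 9/4.

a_(n+2) = (-3 n(n-1) - 2 n - 3) / ((n+1)(n+2)) * a_n; check: a_0 = 3, a_1 = 2, a_2 = -9/2, a_3 = -5/3, a_4 = 39/8, a_5 = 9/4


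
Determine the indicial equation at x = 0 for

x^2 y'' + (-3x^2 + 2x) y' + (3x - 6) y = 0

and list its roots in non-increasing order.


Divide by x^2 to reach normal form y'' + P_1(x) y' + P_2(x) y = 0 with P_1(x) = -3 + 2/x and P_2(x) = 3/x - 6/x^2.
x = 0 is a singular point because the y'-coefficient -3 + 2/x has a pole at x = 0 and the y-coefficient 3/x - 6/x^2 has a pole at x = 0.
It is a regular singular point because x P_1(x) = p(x) = 2 - 3x and x^2 P_2(x) = q(x) = 3x - 6 are polynomials, hence analytic at x = 0.
p(0) = 2,  q(0) = -6.
Indicial equation: r(r-1) + p(0) r + q(0) = 0, i.e. r^2 + (p(0) - 1) r + q(0) = 0, i.e. r^2 + 1 r - 6 = 0.
Discriminant: (1)^2 - 4(-6) = 25, so r = (-1 ± 5)/2.
Solving: r_1 = 2, r_2 = -3.

indicial: r^2 + 1 r - 6 = 0; roots r_1 = 2, r_2 = -3


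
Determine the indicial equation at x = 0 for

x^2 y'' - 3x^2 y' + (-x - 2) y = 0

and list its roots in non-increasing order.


Divide by x^2 to reach normal form y'' + P_1(x) y' + P_2(x) y = 0 with P_1(x) = -3 and P_2(x) = -1/x - 2/x^2.
x = 0 is a singular point because the y-coefficient -1/x - 2/x^2 has a pole at x = 0.
It is a regular singular point because x P_1(x) = p(x) = -3x and x^2 P_2(x) = q(x) = -x - 2 are polynomials, hence analytic at x = 0.
p(0) = 0,  q(0) = -2.
Indicial equation: r(r-1) + p(0) r + q(0) = 0, i.e. r^2 + (p(0) - 1) r + q(0) = 0, i.e. r^2 - 1 r - 2 = 0.
Discriminant: (-1)^2 - 4(-2) = 9, so r = (1 ± 3)/2.
Solving: r_1 = 2, r_2 = -1.

indicial: r^2 - 1 r - 2 = 0; roots r_1 = 2, r_2 = -1


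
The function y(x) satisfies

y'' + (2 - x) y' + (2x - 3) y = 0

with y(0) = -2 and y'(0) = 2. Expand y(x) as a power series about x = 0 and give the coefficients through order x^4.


Ansatz: y(x) = sum_{n>=0} a_n x^n, so y'(x) = sum_{n>=1} n a_n x^(n-1) and y''(x) = sum_{n>=2} n(n-1) a_n x^(n-2).
Substitute into P(x) y'' + Q(x) y' + R(x) y = 0 with P(x) = 1, Q(x) = 2 - x, R(x) = 2x - 3, and match powers of x.
Initial conditions: a_0 = -2, a_1 = 2.
Setting the coefficient of each power of x to zero and solving order by order (substituting the coefficients already found):
  x^0: 2 a_2 + 2 a_1 - 3 a_0 = 0  ->  2 a_2 = -2 a_1 + 3 a_0 = -10  ->  a_2 = -5
  x^1: 6 a_3 + 4 a_2 - 4 a_1 + 2 a_0 = 0  ->  6 a_3 = -4 a_2 + 4 a_1 - 2 a_0 = 32  ->  a_3 = 16/3
  x^2: 12 a_4 + 6 a_3 - 5 a_2 + 2 a_1 = 0  ->  12 a_4 = -6 a_3 + 5 a_2 - 2 a_1 = -61  ->  a_4 = -61/12
Truncated series: y(x) = -2 + 2 x - 5 x^2 + (16/3) x^3 - (61/12) x^4 + O(x^5).

a_0 = -2; a_1 = 2; a_2 = -5; a_3 = 16/3; a_4 = -61/12


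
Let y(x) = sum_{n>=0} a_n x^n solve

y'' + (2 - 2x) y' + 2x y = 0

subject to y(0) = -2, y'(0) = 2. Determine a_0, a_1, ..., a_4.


Ansatz: y(x) = sum_{n>=0} a_n x^n, so y'(x) = sum_{n>=1} n a_n x^(n-1) and y''(x) = sum_{n>=2} n(n-1) a_n x^(n-2).
Substitute into P(x) y'' + Q(x) y' + R(x) y = 0 with P(x) = 1, Q(x) = 2 - 2x, R(x) = 2x, and match powers of x.
Initial conditions: a_0 = -2, a_1 = 2.
Setting the coefficient of each power of x to zero and solving order by order (substituting the coefficients already found):
  x^0: 2 a_2 + 2 a_1 = 0  ->  2 a_2 = -2 a_1 = -4  ->  a_2 = -2
  x^1: 6 a_3 + 4 a_2 - 2 a_1 + 2 a_0 = 0  ->  6 a_3 = -4 a_2 + 2 a_1 - 2 a_0 = 16  ->  a_3 = 8/3
  x^2: 12 a_4 + 6 a_3 - 4 a_2 + 2 a_1 = 0  ->  12 a_4 = -6 a_3 + 4 a_2 - 2 a_1 = -28  ->  a_4 = -7/3
Truncated series: y(x) = -2 + 2 x - 2 x^2 + (8/3) x^3 - (7/3) x^4 + O(x^5).

a_0 = -2; a_1 = 2; a_2 = -2; a_3 = 8/3; a_4 = -7/3


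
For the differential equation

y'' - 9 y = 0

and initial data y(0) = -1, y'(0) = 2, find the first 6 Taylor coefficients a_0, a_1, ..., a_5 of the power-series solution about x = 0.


Ansatz: y(x) = sum_{n>=0} a_n x^n, so y'(x) = sum_{n>=1} n a_n x^(n-1) and y''(x) = sum_{n>=2} n(n-1) a_n x^(n-2).
Substitute into P(x) y'' + Q(x) y' + R(x) y = 0 with P(x) = 1, Q(x) = 0, R(x) = -9, and match powers of x.
Initial conditions: a_0 = -1, a_1 = 2.
Setting the coefficient of each power of x to zero and solving order by order (substituting the coefficients already found):
  x^0: 2 a_2 - 9 a_0 = 0  ->  2 a_2 = 9 a_0 = -9  ->  a_2 = -9/2
  x^1: 6 a_3 - 9 a_1 = 0  ->  6 a_3 = 9 a_1 = 18  ->  a_3 = 3
  x^2: 12 a_4 - 9 a_2 = 0  ->  12 a_4 = 9 a_2 = -81/2  ->  a_4 = -27/8
  x^3: 20 a_5 - 9 a_3 = 0  ->  20 a_5 = 9 a_3 = 27  ->  a_5 = 27/20
Truncated series: y(x) = -1 + 2 x - (9/2) x^2 + 3 x^3 - (27/8) x^4 + (27/20) x^5 + O(x^6).

a_0 = -1; a_1 = 2; a_2 = -9/2; a_3 = 3; a_4 = -27/8; a_5 = 27/20


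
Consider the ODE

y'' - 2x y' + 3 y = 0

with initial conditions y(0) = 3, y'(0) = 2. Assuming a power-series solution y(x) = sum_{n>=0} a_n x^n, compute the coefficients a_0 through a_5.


Ansatz: y(x) = sum_{n>=0} a_n x^n, so y'(x) = sum_{n>=1} n a_n x^(n-1) and y''(x) = sum_{n>=2} n(n-1) a_n x^(n-2).
Substitute into P(x) y'' + Q(x) y' + R(x) y = 0 with P(x) = 1, Q(x) = -2x, R(x) = 3, and match powers of x.
Initial conditions: a_0 = 3, a_1 = 2.
Setting the coefficient of each power of x to zero and solving order by order (substituting the coefficients already found):
  x^0: 2 a_2 + 3 a_0 = 0  ->  2 a_2 = -3 a_0 = -9  ->  a_2 = -9/2
  x^1: 6 a_3 + a_1 = 0  ->  6 a_3 = -a_1 = -2  ->  a_3 = -1/3
  x^2: 12 a_4 - a_2 = 0  ->  12 a_4 = a_2 = -9/2  ->  a_4 = -3/8
  x^3: 20 a_5 - 3 a_3 = 0  ->  20 a_5 = 3 a_3 = -1  ->  a_5 = -1/20
Truncated series: y(x) = 3 + 2 x - (9/2) x^2 - (1/3) x^3 - (3/8) x^4 - (1/20) x^5 + O(x^6).

a_0 = 3; a_1 = 2; a_2 = -9/2; a_3 = -1/3; a_4 = -3/8; a_5 = -1/20


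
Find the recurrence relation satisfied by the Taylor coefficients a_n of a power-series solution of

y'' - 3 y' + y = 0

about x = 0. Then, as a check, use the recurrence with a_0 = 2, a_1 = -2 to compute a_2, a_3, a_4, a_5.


Substitute y = sum_n a_n x^n.
y''(x) has coefficient (n+2)(n+1) a_{n+2} at x^n;
-3 y'(x) has coefficient -3 (n+1) a_{n+1} at x^n;
y(x) has coefficient 1 a_n at x^n.
Matching x^n: (n+2)(n+1) a_{n+2} - 3 (n+1) a_{n+1} + 1 a_n = 0.
Thus a_{n+2} = [3 (n+1) a_{n+1} - 1 a_n] / ((n+1)(n+2)).

Check with a_0 = 2, a_1 = -2 (apply the recurrence for n = 0, 1, 2, 3): a_0 = 2, a_1 = -2, a_2 = -4, a_3 = -11/3, a_4 = -29/12, a_5 = -19/15.

a_(n+2) = [3 (n+1) a_(n+1) - 1 a_n] / ((n+1)(n+2)); check: a_0 = 2, a_1 = -2, a_2 = -4, a_3 = -11/3, a_4 = -29/12, a_5 = -19/15


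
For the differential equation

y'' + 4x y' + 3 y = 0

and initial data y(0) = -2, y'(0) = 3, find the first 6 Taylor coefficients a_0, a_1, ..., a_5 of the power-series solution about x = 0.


Ansatz: y(x) = sum_{n>=0} a_n x^n, so y'(x) = sum_{n>=1} n a_n x^(n-1) and y''(x) = sum_{n>=2} n(n-1) a_n x^(n-2).
Substitute into P(x) y'' + Q(x) y' + R(x) y = 0 with P(x) = 1, Q(x) = 4x, R(x) = 3, and match powers of x.
Initial conditions: a_0 = -2, a_1 = 3.
Setting the coefficient of each power of x to zero and solving order by order (substituting the coefficients already found):
  x^0: 2 a_2 + 3 a_0 = 0  ->  2 a_2 = -3 a_0 = 6  ->  a_2 = 3
  x^1: 6 a_3 + 7 a_1 = 0  ->  6 a_3 = -7 a_1 = -21  ->  a_3 = -7/2
  x^2: 12 a_4 + 11 a_2 = 0  ->  12 a_4 = -11 a_2 = -33  ->  a_4 = -11/4
  x^3: 20 a_5 + 15 a_3 = 0  ->  20 a_5 = -15 a_3 = 105/2  ->  a_5 = 21/8
Truncated series: y(x) = -2 + 3 x + 3 x^2 - (7/2) x^3 - (11/4) x^4 + (21/8) x^5 + O(x^6).

a_0 = -2; a_1 = 3; a_2 = 3; a_3 = -7/2; a_4 = -11/4; a_5 = 21/8


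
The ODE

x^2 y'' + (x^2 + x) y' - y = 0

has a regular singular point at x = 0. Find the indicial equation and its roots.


Divide by x^2 to reach normal form y'' + P_1(x) y' + P_2(x) y = 0 with P_1(x) = 1 + 1/x and P_2(x) = -1/x^2.
x = 0 is a singular point because the y'-coefficient 1 + 1/x has a pole at x = 0 and the y-coefficient -1/x^2 has a pole at x = 0.
It is a regular singular point because x P_1(x) = p(x) = x + 1 and x^2 P_2(x) = q(x) = -1 are polynomials, hence analytic at x = 0.
p(0) = 1,  q(0) = -1.
Indicial equation: r(r-1) + p(0) r + q(0) = 0, i.e. r^2 + (p(0) - 1) r + q(0) = 0, i.e. r^2 - 1 = 0.
Discriminant: (0)^2 - 4(-1) = 4, so r = (0 ± 2)/2.
Solving: r_1 = 1, r_2 = -1.

indicial: r^2 - 1 = 0; roots r_1 = 1, r_2 = -1


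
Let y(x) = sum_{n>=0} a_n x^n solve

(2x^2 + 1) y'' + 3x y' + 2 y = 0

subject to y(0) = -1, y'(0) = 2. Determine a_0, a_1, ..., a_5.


Ansatz: y(x) = sum_{n>=0} a_n x^n, so y'(x) = sum_{n>=1} n a_n x^(n-1) and y''(x) = sum_{n>=2} n(n-1) a_n x^(n-2).
Substitute into P(x) y'' + Q(x) y' + R(x) y = 0 with P(x) = 2x^2 + 1, Q(x) = 3x, R(x) = 2, and match powers of x.
Initial conditions: a_0 = -1, a_1 = 2.
Setting the coefficient of each power of x to zero and solving order by order (substituting the coefficients already found):
  x^0: 2 a_2 + 2 a_0 = 0  ->  2 a_2 = -2 a_0 = 2  ->  a_2 = 1
  x^1: 6 a_3 + 5 a_1 = 0  ->  6 a_3 = -5 a_1 = -10  ->  a_3 = -5/3
  x^2: 12 a_4 + 12 a_2 = 0  ->  12 a_4 = -12 a_2 = -12  ->  a_4 = -1
  x^3: 20 a_5 + 23 a_3 = 0  ->  20 a_5 = -23 a_3 = 115/3  ->  a_5 = 23/12
Truncated series: y(x) = -1 + 2 x + x^2 - (5/3) x^3 - x^4 + (23/12) x^5 + O(x^6).

a_0 = -1; a_1 = 2; a_2 = 1; a_3 = -5/3; a_4 = -1; a_5 = 23/12


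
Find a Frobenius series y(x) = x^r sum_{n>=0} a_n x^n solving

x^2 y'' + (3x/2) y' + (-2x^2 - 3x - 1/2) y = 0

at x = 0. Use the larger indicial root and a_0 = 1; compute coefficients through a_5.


Write in Frobenius form y'' + (p(x)/x) y' + (q(x)/x^2) y = 0:
  p(x) = 3/2,  q(x) = -2x^2 - 3x - 1/2.
Indicial equation: r(r-1) + (3/2) r + (-1/2) = 0 -> roots r_1 = 1/2, r_2 = -1.
Take r = r_1 = 1/2. Let y(x) = x^r sum_{n>=0} a_n x^n with a_0 = 1.
Substitute y = x^r sum a_n x^n and match x^{r+n}. The recurrence is
  D(n) a_n - 3 a_{n-1} - 2 a_{n-2} = 0,  where D(n) = (r+n)(r+n-1) + (3/2)(r+n) + (-1/2).
  a_n = [3 a_{n-1} + 2 a_{n-2}] / D(n).
Since the indicial polynomial factors as (r - r_1)(r - r_2), D(n) = (r_1 + n - r_1)(r_1 + n - r_2) = n(n + 3/2).
Evaluating step by step (a_0 = 1):
  n = 1: D(1) = 1(1 + 3/2) = 5/2; numerator = 3(1) = 3; a_1 = (3)/(5/2) = 6/5
  n = 2: D(2) = 2(2 + 3/2) = 7; numerator = 3(6/5) + 2(1) = 28/5; a_2 = (28/5)/(7) = 4/5
  n = 3: D(3) = 3(3 + 3/2) = 27/2; numerator = 3(4/5) + 2(6/5) = 24/5; a_3 = (24/5)/(27/2) = 16/45
  n = 4: D(4) = 4(4 + 3/2) = 22; numerator = 3(16/45) + 2(4/5) = 8/3; a_4 = (8/3)/(22) = 4/33
  n = 5: D(5) = 5(5 + 3/2) = 65/2; numerator = 3(4/33) + 2(16/45) = 532/495; a_5 = (532/495)/(65/2) = 1064/32175

r = 1/2; a_0 = 1; a_1 = 6/5; a_2 = 4/5; a_3 = 16/45; a_4 = 4/33; a_5 = 1064/32175


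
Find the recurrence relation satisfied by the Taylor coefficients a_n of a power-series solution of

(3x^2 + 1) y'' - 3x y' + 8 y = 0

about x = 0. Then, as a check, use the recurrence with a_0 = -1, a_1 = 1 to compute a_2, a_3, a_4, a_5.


Substitute y = sum_n a_n x^n.
(1 + 3 x^2) y'' contributes (n+2)(n+1) a_{n+2} + 3 n(n-1) a_n at x^n.
-3 x y'(x) contributes -3 n a_n at x^n.
8 y(x) contributes 8 a_n at x^n.
Matching x^n: (n+2)(n+1) a_{n+2} + (3 n(n-1) - 3 n + 8) a_n = 0.
Thus a_{n+2} = (-3 n(n-1) + 3 n - 8) / ((n+1)(n+2)) * a_n.

Check with a_0 = -1, a_1 = 1 (apply the recurrence for n = 0, 1, 2, 3): a_0 = -1, a_1 = 1, a_2 = 4, a_3 = -5/6, a_4 = -8/3, a_5 = 17/24.

a_(n+2) = (-3 n(n-1) + 3 n - 8) / ((n+1)(n+2)) * a_n; check: a_0 = -1, a_1 = 1, a_2 = 4, a_3 = -5/6, a_4 = -8/3, a_5 = 17/24


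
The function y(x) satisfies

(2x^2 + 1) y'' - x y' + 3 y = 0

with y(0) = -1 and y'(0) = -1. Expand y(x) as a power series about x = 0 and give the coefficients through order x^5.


Ansatz: y(x) = sum_{n>=0} a_n x^n, so y'(x) = sum_{n>=1} n a_n x^(n-1) and y''(x) = sum_{n>=2} n(n-1) a_n x^(n-2).
Substitute into P(x) y'' + Q(x) y' + R(x) y = 0 with P(x) = 2x^2 + 1, Q(x) = -x, R(x) = 3, and match powers of x.
Initial conditions: a_0 = -1, a_1 = -1.
Setting the coefficient of each power of x to zero and solving order by order (substituting the coefficients already found):
  x^0: 2 a_2 + 3 a_0 = 0  ->  2 a_2 = -3 a_0 = 3  ->  a_2 = 3/2
  x^1: 6 a_3 + 2 a_1 = 0  ->  6 a_3 = -2 a_1 = 2  ->  a_3 = 1/3
  x^2: 12 a_4 + 5 a_2 = 0  ->  12 a_4 = -5 a_2 = -15/2  ->  a_4 = -5/8
  x^3: 20 a_5 + 12 a_3 = 0  ->  20 a_5 = -12 a_3 = -4  ->  a_5 = -1/5
Truncated series: y(x) = -1 - x + (3/2) x^2 + (1/3) x^3 - (5/8) x^4 - (1/5) x^5 + O(x^6).

a_0 = -1; a_1 = -1; a_2 = 3/2; a_3 = 1/3; a_4 = -5/8; a_5 = -1/5


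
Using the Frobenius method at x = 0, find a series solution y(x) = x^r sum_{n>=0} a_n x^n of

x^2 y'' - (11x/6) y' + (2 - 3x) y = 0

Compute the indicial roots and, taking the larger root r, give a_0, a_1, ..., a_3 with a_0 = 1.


Write in Frobenius form y'' + (p(x)/x) y' + (q(x)/x^2) y = 0:
  p(x) = -11/6,  q(x) = 2 - 3x.
Indicial equation: r(r-1) + (-11/6) r + (2) = 0 -> roots r_1 = 3/2, r_2 = 4/3.
Take r = r_1 = 3/2. Let y(x) = x^r sum_{n>=0} a_n x^n with a_0 = 1.
Substitute y = x^r sum a_n x^n and match x^{r+n}. The recurrence is
  D(n) a_n - 3 a_{n-1} = 0,  where D(n) = (r+n)(r+n-1) + (-11/6)(r+n) + (2).
  a_n = 3 / D(n) * a_{n-1}.
Since the indicial polynomial factors as (r - r_1)(r - r_2), D(n) = (r_1 + n - r_1)(r_1 + n - r_2) = n(n + 1/6).
Evaluating step by step (a_0 = 1):
  n = 1: D(1) = 1(1 + 1/6) = 7/6; numerator = 3(1) = 3; a_1 = (3)/(7/6) = 18/7
  n = 2: D(2) = 2(2 + 1/6) = 13/3; numerator = 3(18/7) = 54/7; a_2 = (54/7)/(13/3) = 162/91
  n = 3: D(3) = 3(3 + 1/6) = 19/2; numerator = 3(162/91) = 486/91; a_3 = (486/91)/(19/2) = 972/1729

r = 3/2; a_0 = 1; a_1 = 18/7; a_2 = 162/91; a_3 = 972/1729


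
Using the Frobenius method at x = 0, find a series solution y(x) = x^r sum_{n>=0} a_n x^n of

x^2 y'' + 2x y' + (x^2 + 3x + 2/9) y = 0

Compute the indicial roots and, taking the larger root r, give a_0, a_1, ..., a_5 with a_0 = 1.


Write in Frobenius form y'' + (p(x)/x) y' + (q(x)/x^2) y = 0:
  p(x) = 2,  q(x) = x^2 + 3x + 2/9.
Indicial equation: r(r-1) + (2) r + (2/9) = 0 -> roots r_1 = -1/3, r_2 = -2/3.
Take r = r_1 = -1/3. Let y(x) = x^r sum_{n>=0} a_n x^n with a_0 = 1.
Substitute y = x^r sum a_n x^n and match x^{r+n}. The recurrence is
  D(n) a_n + 3 a_{n-1} + 1 a_{n-2} = 0,  where D(n) = (r+n)(r+n-1) + (2)(r+n) + (2/9).
  a_n = [-3 a_{n-1} - 1 a_{n-2}] / D(n).
Since the indicial polynomial factors as (r - r_1)(r - r_2), D(n) = (r_1 + n - r_1)(r_1 + n - r_2) = n(n + 1/3).
Evaluating step by step (a_0 = 1):
  n = 1: D(1) = 1(1 + 1/3) = 4/3; numerator = -3(1) = -3; a_1 = (-3)/(4/3) = -9/4
  n = 2: D(2) = 2(2 + 1/3) = 14/3; numerator = -3(-9/4) - 1(1) = 23/4; a_2 = (23/4)/(14/3) = 69/56
  n = 3: D(3) = 3(3 + 1/3) = 10; numerator = -3(69/56) - 1(-9/4) = -81/56; a_3 = (-81/56)/(10) = -81/560
  n = 4: D(4) = 4(4 + 1/3) = 52/3; numerator = -3(-81/560) - 1(69/56) = -447/560; a_4 = (-447/560)/(52/3) = -1341/29120
  n = 5: D(5) = 5(5 + 1/3) = 80/3; numerator = -3(-1341/29120) - 1(-81/560) = 1647/5824; a_5 = (1647/5824)/(80/3) = 4941/465920

r = -1/3; a_0 = 1; a_1 = -9/4; a_2 = 69/56; a_3 = -81/560; a_4 = -1341/29120; a_5 = 4941/465920


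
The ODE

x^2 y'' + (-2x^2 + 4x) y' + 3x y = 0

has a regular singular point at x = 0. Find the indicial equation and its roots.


Divide by x^2 to reach normal form y'' + P_1(x) y' + P_2(x) y = 0 with P_1(x) = -2 + 4/x and P_2(x) = 3/x.
x = 0 is a singular point because the y'-coefficient -2 + 4/x has a pole at x = 0 and the y-coefficient 3/x has a pole at x = 0.
It is a regular singular point because x P_1(x) = p(x) = 4 - 2x and x^2 P_2(x) = q(x) = 3x are polynomials, hence analytic at x = 0.
p(0) = 4,  q(0) = 0.
Indicial equation: r(r-1) + p(0) r + q(0) = 0, i.e. r^2 + (p(0) - 1) r + q(0) = 0, i.e. r^2 + 3 r = 0.
Discriminant: (3)^2 - 4(0) = 9, so r = (-3 ± 3)/2.
Solving: r_1 = 0, r_2 = -3.

indicial: r^2 + 3 r = 0; roots r_1 = 0, r_2 = -3


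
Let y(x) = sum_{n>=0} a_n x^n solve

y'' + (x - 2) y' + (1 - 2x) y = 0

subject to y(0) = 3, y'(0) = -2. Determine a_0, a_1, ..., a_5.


Ansatz: y(x) = sum_{n>=0} a_n x^n, so y'(x) = sum_{n>=1} n a_n x^(n-1) and y''(x) = sum_{n>=2} n(n-1) a_n x^(n-2).
Substitute into P(x) y'' + Q(x) y' + R(x) y = 0 with P(x) = 1, Q(x) = x - 2, R(x) = 1 - 2x, and match powers of x.
Initial conditions: a_0 = 3, a_1 = -2.
Setting the coefficient of each power of x to zero and solving order by order (substituting the coefficients already found):
  x^0: 2 a_2 - 2 a_1 + a_0 = 0  ->  2 a_2 = 2 a_1 - a_0 = -7  ->  a_2 = -7/2
  x^1: 6 a_3 - 4 a_2 + 2 a_1 - 2 a_0 = 0  ->  6 a_3 = 4 a_2 - 2 a_1 + 2 a_0 = -4  ->  a_3 = -2/3
  x^2: 12 a_4 - 6 a_3 + 3 a_2 - 2 a_1 = 0  ->  12 a_4 = 6 a_3 - 3 a_2 + 2 a_1 = 5/2  ->  a_4 = 5/24
  x^3: 20 a_5 - 8 a_4 + 4 a_3 - 2 a_2 = 0  ->  20 a_5 = 8 a_4 - 4 a_3 + 2 a_2 = -8/3  ->  a_5 = -2/15
Truncated series: y(x) = 3 - 2 x - (7/2) x^2 - (2/3) x^3 + (5/24) x^4 - (2/15) x^5 + O(x^6).

a_0 = 3; a_1 = -2; a_2 = -7/2; a_3 = -2/3; a_4 = 5/24; a_5 = -2/15


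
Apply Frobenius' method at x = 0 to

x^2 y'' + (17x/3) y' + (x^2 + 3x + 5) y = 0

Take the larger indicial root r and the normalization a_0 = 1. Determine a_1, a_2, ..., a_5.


Write in Frobenius form y'' + (p(x)/x) y' + (q(x)/x^2) y = 0:
  p(x) = 17/3,  q(x) = x^2 + 3x + 5.
Indicial equation: r(r-1) + (17/3) r + (5) = 0 -> roots r_1 = -5/3, r_2 = -3.
Take r = r_1 = -5/3. Let y(x) = x^r sum_{n>=0} a_n x^n with a_0 = 1.
Substitute y = x^r sum a_n x^n and match x^{r+n}. The recurrence is
  D(n) a_n + 3 a_{n-1} + 1 a_{n-2} = 0,  where D(n) = (r+n)(r+n-1) + (17/3)(r+n) + (5).
  a_n = [-3 a_{n-1} - 1 a_{n-2}] / D(n).
Since the indicial polynomial factors as (r - r_1)(r - r_2), D(n) = (r_1 + n - r_1)(r_1 + n - r_2) = n(n + 4/3).
Evaluating step by step (a_0 = 1):
  n = 1: D(1) = 1(1 + 4/3) = 7/3; numerator = -3(1) = -3; a_1 = (-3)/(7/3) = -9/7
  n = 2: D(2) = 2(2 + 4/3) = 20/3; numerator = -3(-9/7) - 1(1) = 20/7; a_2 = (20/7)/(20/3) = 3/7
  n = 3: D(3) = 3(3 + 4/3) = 13; numerator = -3(3/7) - 1(-9/7) = 0; a_3 = (0)/(13) = 0
  n = 4: D(4) = 4(4 + 4/3) = 64/3; numerator = -3(0) - 1(3/7) = -3/7; a_4 = (-3/7)/(64/3) = -9/448
  n = 5: D(5) = 5(5 + 4/3) = 95/3; numerator = -3(-9/448) - 1(0) = 27/448; a_5 = (27/448)/(95/3) = 81/42560

r = -5/3; a_0 = 1; a_1 = -9/7; a_2 = 3/7; a_3 = 0; a_4 = -9/448; a_5 = 81/42560


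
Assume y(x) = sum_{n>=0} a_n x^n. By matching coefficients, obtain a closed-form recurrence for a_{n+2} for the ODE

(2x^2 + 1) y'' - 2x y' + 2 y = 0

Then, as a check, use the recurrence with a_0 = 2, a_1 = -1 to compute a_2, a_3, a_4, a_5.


Substitute y = sum_n a_n x^n.
(1 + 2 x^2) y'' contributes (n+2)(n+1) a_{n+2} + 2 n(n-1) a_n at x^n.
-2 x y'(x) contributes -2 n a_n at x^n.
2 y(x) contributes 2 a_n at x^n.
Matching x^n: (n+2)(n+1) a_{n+2} + (2 n(n-1) - 2 n + 2) a_n = 0.
Thus a_{n+2} = (-2 n(n-1) + 2 n - 2) / ((n+1)(n+2)) * a_n.

Check with a_0 = 2, a_1 = -1 (apply the recurrence for n = 0, 1, 2, 3): a_0 = 2, a_1 = -1, a_2 = -2, a_3 = 0, a_4 = 1/3, a_5 = 0.

a_(n+2) = (-2 n(n-1) + 2 n - 2) / ((n+1)(n+2)) * a_n; check: a_0 = 2, a_1 = -1, a_2 = -2, a_3 = 0, a_4 = 1/3, a_5 = 0


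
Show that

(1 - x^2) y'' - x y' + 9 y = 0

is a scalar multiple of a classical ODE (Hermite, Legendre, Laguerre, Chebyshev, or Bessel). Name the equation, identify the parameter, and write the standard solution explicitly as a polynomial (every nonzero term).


The equation is already in a standard form:  (1 - x^2) y'' - x y' + 9 y = 0.
This matches the Chebyshev equation (1 - x^2) y'' - x y' + n^2 y = 0 (note the -x y' term, not -2x y') with n^2 = 9, so n = 3; the polynomial solution is T_3(x).
With y = sum_k a_k x^k, matching x^k gives (k+2)(k+1) a_{k+2} = (k^2 - n^2) a_k = (k - 3)(k + 3) a_k. The right side vanishes at k = 3, so the series with the parity of 3 terminates at degree 3.
Standard normalization: leading coefficient of T_n is 2^(n-1), so a_3 = 2^2 = 4. Work downward with a_k = (k+1)(k+2) a_{k+2} / ((k - 3)(k + 3)):
  a_1 = (2)(3)(4) / ((1 - 3)(1 + 3)) = 24/(-8) = -3
Hence T_3(x) = 4 x^3 - 3 x.

T_3(x); series = 4 x^3 - 3 x


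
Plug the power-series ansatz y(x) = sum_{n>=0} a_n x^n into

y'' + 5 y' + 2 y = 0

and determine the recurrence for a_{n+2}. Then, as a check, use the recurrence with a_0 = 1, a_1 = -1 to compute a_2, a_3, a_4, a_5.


Substitute y = sum_n a_n x^n.
y''(x) has coefficient (n+2)(n+1) a_{n+2} at x^n;
5 y'(x) has coefficient 5 (n+1) a_{n+1} at x^n;
2 y(x) has coefficient 2 a_n at x^n.
Matching x^n: (n+2)(n+1) a_{n+2} + 5 (n+1) a_{n+1} + 2 a_n = 0.
Thus a_{n+2} = [-5 (n+1) a_{n+1} - 2 a_n] / ((n+1)(n+2)).

Check with a_0 = 1, a_1 = -1 (apply the recurrence for n = 0, 1, 2, 3): a_0 = 1, a_1 = -1, a_2 = 3/2, a_3 = -13/6, a_4 = 59/24, a_5 = -269/120.

a_(n+2) = [-5 (n+1) a_(n+1) - 2 a_n] / ((n+1)(n+2)); check: a_0 = 1, a_1 = -1, a_2 = 3/2, a_3 = -13/6, a_4 = 59/24, a_5 = -269/120


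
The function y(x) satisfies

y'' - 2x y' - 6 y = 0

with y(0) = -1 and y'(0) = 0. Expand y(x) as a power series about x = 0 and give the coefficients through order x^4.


Ansatz: y(x) = sum_{n>=0} a_n x^n, so y'(x) = sum_{n>=1} n a_n x^(n-1) and y''(x) = sum_{n>=2} n(n-1) a_n x^(n-2).
Substitute into P(x) y'' + Q(x) y' + R(x) y = 0 with P(x) = 1, Q(x) = -2x, R(x) = -6, and match powers of x.
Initial conditions: a_0 = -1, a_1 = 0.
Setting the coefficient of each power of x to zero and solving order by order (substituting the coefficients already found):
  x^0: 2 a_2 - 6 a_0 = 0  ->  2 a_2 = 6 a_0 = -6  ->  a_2 = -3
  x^1: 6 a_3 - 8 a_1 = 0  ->  6 a_3 = 8 a_1 = 0  ->  a_3 = 0
  x^2: 12 a_4 - 10 a_2 = 0  ->  12 a_4 = 10 a_2 = -30  ->  a_4 = -5/2
Truncated series: y(x) = -1 - 3 x^2 - (5/2) x^4 + O(x^5).

a_0 = -1; a_1 = 0; a_2 = -3; a_3 = 0; a_4 = -5/2


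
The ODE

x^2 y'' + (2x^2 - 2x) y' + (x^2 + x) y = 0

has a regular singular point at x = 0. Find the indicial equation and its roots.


Divide by x^2 to reach normal form y'' + P_1(x) y' + P_2(x) y = 0 with P_1(x) = 2 - 2/x and P_2(x) = 1 + 1/x.
x = 0 is a singular point because the y'-coefficient 2 - 2/x has a pole at x = 0 and the y-coefficient 1 + 1/x has a pole at x = 0.
It is a regular singular point because x P_1(x) = p(x) = 2x - 2 and x^2 P_2(x) = q(x) = x^2 + x are polynomials, hence analytic at x = 0.
p(0) = -2,  q(0) = 0.
Indicial equation: r(r-1) + p(0) r + q(0) = 0, i.e. r^2 + (p(0) - 1) r + q(0) = 0, i.e. r^2 - 3 r = 0.
Discriminant: (-3)^2 - 4(0) = 9, so r = (3 ± 3)/2.
Solving: r_1 = 3, r_2 = 0.

indicial: r^2 - 3 r = 0; roots r_1 = 3, r_2 = 0


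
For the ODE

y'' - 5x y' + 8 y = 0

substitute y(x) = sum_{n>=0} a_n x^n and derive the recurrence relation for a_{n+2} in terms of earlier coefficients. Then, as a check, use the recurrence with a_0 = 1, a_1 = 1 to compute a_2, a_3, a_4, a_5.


Substitute y = sum_n a_n x^n.
y''(x) has coefficient (n+2)(n+1) a_{n+2} at x^n;
-5 x y'(x) has coefficient -5 n a_n at x^n (shift);
8 y(x) has coefficient 8 a_n at x^n.
Matching x^n: (n+2)(n+1) a_{n+2} + (-5n + 8) a_n = 0.
Thus a_{n+2} = (5n - 8) / ((n+1)(n+2)) * a_n.

Check with a_0 = 1, a_1 = 1 (apply the recurrence for n = 0, 1, 2, 3): a_0 = 1, a_1 = 1, a_2 = -4, a_3 = -1/2, a_4 = -2/3, a_5 = -7/40.

a_(n+2) = (5n - 8) / ((n+1)(n+2)) * a_n; check: a_0 = 1, a_1 = 1, a_2 = -4, a_3 = -1/2, a_4 = -2/3, a_5 = -7/40


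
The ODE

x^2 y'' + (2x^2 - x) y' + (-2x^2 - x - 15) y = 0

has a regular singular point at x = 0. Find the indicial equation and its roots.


Divide by x^2 to reach normal form y'' + P_1(x) y' + P_2(x) y = 0 with P_1(x) = 2 - 1/x and P_2(x) = -2 - 1/x - 15/x^2.
x = 0 is a singular point because the y'-coefficient 2 - 1/x has a pole at x = 0 and the y-coefficient -2 - 1/x - 15/x^2 has a pole at x = 0.
It is a regular singular point because x P_1(x) = p(x) = 2x - 1 and x^2 P_2(x) = q(x) = -2x^2 - x - 15 are polynomials, hence analytic at x = 0.
p(0) = -1,  q(0) = -15.
Indicial equation: r(r-1) + p(0) r + q(0) = 0, i.e. r^2 + (p(0) - 1) r + q(0) = 0, i.e. r^2 - 2 r - 15 = 0.
Discriminant: (-2)^2 - 4(-15) = 64, so r = (2 ± 8)/2.
Solving: r_1 = 5, r_2 = -3.

indicial: r^2 - 2 r - 15 = 0; roots r_1 = 5, r_2 = -3


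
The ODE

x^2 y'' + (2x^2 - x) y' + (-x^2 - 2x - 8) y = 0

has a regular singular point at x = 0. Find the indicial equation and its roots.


Divide by x^2 to reach normal form y'' + P_1(x) y' + P_2(x) y = 0 with P_1(x) = 2 - 1/x and P_2(x) = -1 - 2/x - 8/x^2.
x = 0 is a singular point because the y'-coefficient 2 - 1/x has a pole at x = 0 and the y-coefficient -1 - 2/x - 8/x^2 has a pole at x = 0.
It is a regular singular point because x P_1(x) = p(x) = 2x - 1 and x^2 P_2(x) = q(x) = -x^2 - 2x - 8 are polynomials, hence analytic at x = 0.
p(0) = -1,  q(0) = -8.
Indicial equation: r(r-1) + p(0) r + q(0) = 0, i.e. r^2 + (p(0) - 1) r + q(0) = 0, i.e. r^2 - 2 r - 8 = 0.
Discriminant: (-2)^2 - 4(-8) = 36, so r = (2 ± 6)/2.
Solving: r_1 = 4, r_2 = -2.

indicial: r^2 - 2 r - 8 = 0; roots r_1 = 4, r_2 = -2


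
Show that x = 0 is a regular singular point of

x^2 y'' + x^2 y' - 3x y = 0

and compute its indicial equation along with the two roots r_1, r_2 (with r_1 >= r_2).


Divide by x^2 to reach normal form y'' + P_1(x) y' + P_2(x) y = 0 with P_1(x) = 1 and P_2(x) = -3/x.
x = 0 is a singular point because the y-coefficient -3/x has a pole at x = 0.
It is a regular singular point because x P_1(x) = p(x) = x and x^2 P_2(x) = q(x) = -3x are polynomials, hence analytic at x = 0.
p(0) = 0,  q(0) = 0.
Indicial equation: r(r-1) + p(0) r + q(0) = 0, i.e. r^2 + (p(0) - 1) r + q(0) = 0, i.e. r^2 - 1 r = 0.
Discriminant: (-1)^2 - 4(0) = 1, so r = (1 ± 1)/2.
Solving: r_1 = 1, r_2 = 0.

indicial: r^2 - 1 r = 0; roots r_1 = 1, r_2 = 0


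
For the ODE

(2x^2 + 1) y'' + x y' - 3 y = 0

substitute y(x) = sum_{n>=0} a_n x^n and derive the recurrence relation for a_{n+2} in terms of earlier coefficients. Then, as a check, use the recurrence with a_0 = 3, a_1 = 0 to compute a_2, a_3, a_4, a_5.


Substitute y = sum_n a_n x^n.
(1 + 2 x^2) y'' contributes (n+2)(n+1) a_{n+2} + 2 n(n-1) a_n at x^n.
x y'(x) contributes n a_n at x^n.
-3 y(x) contributes -3 a_n at x^n.
Matching x^n: (n+2)(n+1) a_{n+2} + (2 n(n-1) + n - 3) a_n = 0.
Thus a_{n+2} = (-2 n(n-1) - n + 3) / ((n+1)(n+2)) * a_n.

Check with a_0 = 3, a_1 = 0 (apply the recurrence for n = 0, 1, 2, 3): a_0 = 3, a_1 = 0, a_2 = 9/2, a_3 = 0, a_4 = -9/8, a_5 = 0.

a_(n+2) = (-2 n(n-1) - n + 3) / ((n+1)(n+2)) * a_n; check: a_0 = 3, a_1 = 0, a_2 = 9/2, a_3 = 0, a_4 = -9/8, a_5 = 0


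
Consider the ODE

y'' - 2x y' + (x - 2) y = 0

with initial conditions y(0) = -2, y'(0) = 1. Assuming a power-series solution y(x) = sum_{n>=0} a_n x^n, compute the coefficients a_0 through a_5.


Ansatz: y(x) = sum_{n>=0} a_n x^n, so y'(x) = sum_{n>=1} n a_n x^(n-1) and y''(x) = sum_{n>=2} n(n-1) a_n x^(n-2).
Substitute into P(x) y'' + Q(x) y' + R(x) y = 0 with P(x) = 1, Q(x) = -2x, R(x) = x - 2, and match powers of x.
Initial conditions: a_0 = -2, a_1 = 1.
Setting the coefficient of each power of x to zero and solving order by order (substituting the coefficients already found):
  x^0: 2 a_2 - 2 a_0 = 0  ->  2 a_2 = 2 a_0 = -4  ->  a_2 = -2
  x^1: 6 a_3 - 4 a_1 + a_0 = 0  ->  6 a_3 = 4 a_1 - a_0 = 6  ->  a_3 = 1
  x^2: 12 a_4 - 6 a_2 + a_1 = 0  ->  12 a_4 = 6 a_2 - a_1 = -13  ->  a_4 = -13/12
  x^3: 20 a_5 - 8 a_3 + a_2 = 0  ->  20 a_5 = 8 a_3 - a_2 = 10  ->  a_5 = 1/2
Truncated series: y(x) = -2 + x - 2 x^2 + x^3 - (13/12) x^4 + (1/2) x^5 + O(x^6).

a_0 = -2; a_1 = 1; a_2 = -2; a_3 = 1; a_4 = -13/12; a_5 = 1/2


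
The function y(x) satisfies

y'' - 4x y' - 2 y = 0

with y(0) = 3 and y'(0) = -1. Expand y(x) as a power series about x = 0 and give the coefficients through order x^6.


Ansatz: y(x) = sum_{n>=0} a_n x^n, so y'(x) = sum_{n>=1} n a_n x^(n-1) and y''(x) = sum_{n>=2} n(n-1) a_n x^(n-2).
Substitute into P(x) y'' + Q(x) y' + R(x) y = 0 with P(x) = 1, Q(x) = -4x, R(x) = -2, and match powers of x.
Initial conditions: a_0 = 3, a_1 = -1.
Setting the coefficient of each power of x to zero and solving order by order (substituting the coefficients already found):
  x^0: 2 a_2 - 2 a_0 = 0  ->  2 a_2 = 2 a_0 = 6  ->  a_2 = 3
  x^1: 6 a_3 - 6 a_1 = 0  ->  6 a_3 = 6 a_1 = -6  ->  a_3 = -1
  x^2: 12 a_4 - 10 a_2 = 0  ->  12 a_4 = 10 a_2 = 30  ->  a_4 = 5/2
  x^3: 20 a_5 - 14 a_3 = 0  ->  20 a_5 = 14 a_3 = -14  ->  a_5 = -7/10
  x^4: 30 a_6 - 18 a_4 = 0  ->  30 a_6 = 18 a_4 = 45  ->  a_6 = 3/2
Truncated series: y(x) = 3 - x + 3 x^2 - x^3 + (5/2) x^4 - (7/10) x^5 + (3/2) x^6 + O(x^7).

a_0 = 3; a_1 = -1; a_2 = 3; a_3 = -1; a_4 = 5/2; a_5 = -7/10; a_6 = 3/2


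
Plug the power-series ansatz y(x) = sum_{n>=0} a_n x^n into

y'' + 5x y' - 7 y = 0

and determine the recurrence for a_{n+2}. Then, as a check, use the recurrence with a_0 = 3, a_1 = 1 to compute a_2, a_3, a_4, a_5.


Substitute y = sum_n a_n x^n.
y''(x) has coefficient (n+2)(n+1) a_{n+2} at x^n;
5 x y'(x) has coefficient 5 n a_n at x^n (shift);
-7 y(x) has coefficient -7 a_n at x^n.
Matching x^n: (n+2)(n+1) a_{n+2} + (5n - 7) a_n = 0.
Thus a_{n+2} = (-5n + 7) / ((n+1)(n+2)) * a_n.

Check with a_0 = 3, a_1 = 1 (apply the recurrence for n = 0, 1, 2, 3): a_0 = 3, a_1 = 1, a_2 = 21/2, a_3 = 1/3, a_4 = -21/8, a_5 = -2/15.

a_(n+2) = (-5n + 7) / ((n+1)(n+2)) * a_n; check: a_0 = 3, a_1 = 1, a_2 = 21/2, a_3 = 1/3, a_4 = -21/8, a_5 = -2/15


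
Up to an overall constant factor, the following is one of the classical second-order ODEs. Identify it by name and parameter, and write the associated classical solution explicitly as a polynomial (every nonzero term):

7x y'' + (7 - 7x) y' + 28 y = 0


All three coefficients share the factor 7; dividing through by 7 gives  x y'' + (1 - x) y' + 4 y = 0.
This matches the Laguerre equation x y'' + (1 - x) y' + n y = 0 with n = 4; the polynomial solution is L_4(x).
With y = sum_k a_k x^k, matching x^k gives (k+1)k a_{k+1} + (k+1) a_{k+1} - k a_k + n a_k = 0, i.e. (k+1)^2 a_{k+1} = (k - n) a_k = (k - 4) a_k. The right side vanishes at k = 4, so the series terminates at degree 4.
Standard normalization L_n(0) = 1 gives a_0 = 1. Work upward with a_{k+1} = (k - 4) a_k / (k+1)^2:
  a_1 = (0 - 4)(1) / 1^2 = -4/1 = -4
  a_2 = (1 - 4)(-4) / 2^2 = 12/4 = 3
  a_3 = (2 - 4)(3) / 3^2 = -6/9 = -2/3
  a_4 = (3 - 4)(-2/3) / 4^2 = (2/3)/16 = 1/24
Hence L_4(x) = x^4/24 - 2 x^3/3 + 3 x^2 - 4 x + 1.

L_4(x); series = x^4/24 - 2 x^3/3 + 3 x^2 - 4 x + 1


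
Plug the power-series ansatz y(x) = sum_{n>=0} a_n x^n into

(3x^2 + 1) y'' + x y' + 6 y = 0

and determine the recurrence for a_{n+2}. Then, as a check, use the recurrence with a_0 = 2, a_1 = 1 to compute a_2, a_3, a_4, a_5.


Substitute y = sum_n a_n x^n.
(1 + 3 x^2) y'' contributes (n+2)(n+1) a_{n+2} + 3 n(n-1) a_n at x^n.
x y'(x) contributes n a_n at x^n.
6 y(x) contributes 6 a_n at x^n.
Matching x^n: (n+2)(n+1) a_{n+2} + (3 n(n-1) + n + 6) a_n = 0.
Thus a_{n+2} = (-3 n(n-1) - n - 6) / ((n+1)(n+2)) * a_n.

Check with a_0 = 2, a_1 = 1 (apply the recurrence for n = 0, 1, 2, 3): a_0 = 2, a_1 = 1, a_2 = -6, a_3 = -7/6, a_4 = 7, a_5 = 63/40.

a_(n+2) = (-3 n(n-1) - n - 6) / ((n+1)(n+2)) * a_n; check: a_0 = 2, a_1 = 1, a_2 = -6, a_3 = -7/6, a_4 = 7, a_5 = 63/40


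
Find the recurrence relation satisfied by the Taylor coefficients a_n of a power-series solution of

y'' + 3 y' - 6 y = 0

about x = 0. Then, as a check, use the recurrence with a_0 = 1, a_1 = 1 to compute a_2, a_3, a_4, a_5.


Substitute y = sum_n a_n x^n.
y''(x) has coefficient (n+2)(n+1) a_{n+2} at x^n;
3 y'(x) has coefficient 3 (n+1) a_{n+1} at x^n;
-6 y(x) has coefficient -6 a_n at x^n.
Matching x^n: (n+2)(n+1) a_{n+2} + 3 (n+1) a_{n+1} - 6 a_n = 0.
Thus a_{n+2} = [-3 (n+1) a_{n+1} + 6 a_n] / ((n+1)(n+2)).

Check with a_0 = 1, a_1 = 1 (apply the recurrence for n = 0, 1, 2, 3): a_0 = 1, a_1 = 1, a_2 = 3/2, a_3 = -1/2, a_4 = 9/8, a_5 = -33/40.

a_(n+2) = [-3 (n+1) a_(n+1) + 6 a_n] / ((n+1)(n+2)); check: a_0 = 1, a_1 = 1, a_2 = 3/2, a_3 = -1/2, a_4 = 9/8, a_5 = -33/40


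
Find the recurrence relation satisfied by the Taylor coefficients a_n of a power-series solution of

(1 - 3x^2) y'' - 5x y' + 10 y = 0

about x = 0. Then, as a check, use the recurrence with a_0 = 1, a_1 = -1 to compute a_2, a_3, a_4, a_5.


Substitute y = sum_n a_n x^n.
(1 - 3 x^2) y'' contributes (n+2)(n+1) a_{n+2} - 3 n(n-1) a_n at x^n.
-5 x y'(x) contributes -5 n a_n at x^n.
10 y(x) contributes 10 a_n at x^n.
Matching x^n: (n+2)(n+1) a_{n+2} + (-3 n(n-1) - 5 n + 10) a_n = 0.
Thus a_{n+2} = (3 n(n-1) + 5 n - 10) / ((n+1)(n+2)) * a_n.

Check with a_0 = 1, a_1 = -1 (apply the recurrence for n = 0, 1, 2, 3): a_0 = 1, a_1 = -1, a_2 = -5, a_3 = 5/6, a_4 = -5/2, a_5 = 23/24.

a_(n+2) = (3 n(n-1) + 5 n - 10) / ((n+1)(n+2)) * a_n; check: a_0 = 1, a_1 = -1, a_2 = -5, a_3 = 5/6, a_4 = -5/2, a_5 = 23/24


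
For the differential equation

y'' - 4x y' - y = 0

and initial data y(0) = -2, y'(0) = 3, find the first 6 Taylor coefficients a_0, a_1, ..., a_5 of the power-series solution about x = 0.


Ansatz: y(x) = sum_{n>=0} a_n x^n, so y'(x) = sum_{n>=1} n a_n x^(n-1) and y''(x) = sum_{n>=2} n(n-1) a_n x^(n-2).
Substitute into P(x) y'' + Q(x) y' + R(x) y = 0 with P(x) = 1, Q(x) = -4x, R(x) = -1, and match powers of x.
Initial conditions: a_0 = -2, a_1 = 3.
Setting the coefficient of each power of x to zero and solving order by order (substituting the coefficients already found):
  x^0: 2 a_2 - a_0 = 0  ->  2 a_2 = a_0 = -2  ->  a_2 = -1
  x^1: 6 a_3 - 5 a_1 = 0  ->  6 a_3 = 5 a_1 = 15  ->  a_3 = 5/2
  x^2: 12 a_4 - 9 a_2 = 0  ->  12 a_4 = 9 a_2 = -9  ->  a_4 = -3/4
  x^3: 20 a_5 - 13 a_3 = 0  ->  20 a_5 = 13 a_3 = 65/2  ->  a_5 = 13/8
Truncated series: y(x) = -2 + 3 x - x^2 + (5/2) x^3 - (3/4) x^4 + (13/8) x^5 + O(x^6).

a_0 = -2; a_1 = 3; a_2 = -1; a_3 = 5/2; a_4 = -3/4; a_5 = 13/8
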